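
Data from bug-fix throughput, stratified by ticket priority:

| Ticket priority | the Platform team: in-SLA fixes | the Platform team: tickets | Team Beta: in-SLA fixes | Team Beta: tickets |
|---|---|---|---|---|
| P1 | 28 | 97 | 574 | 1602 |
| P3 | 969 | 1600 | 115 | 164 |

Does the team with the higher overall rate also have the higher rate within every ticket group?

P1: the Platform team 28/97 = 28.9%, Team Beta 574/1602 = 35.8% → Team Beta
P3: the Platform team 969/1600 = 60.6%, Team Beta 115/164 = 70.1% → Team Beta
Overall: the Platform team 997/1697 = 58.8%, Team Beta 689/1766 = 39.0% → the Platform team
Team Beta wins each ticket group but the Platform team wins overall — the comparison reverses. Team Beta's tickets skew toward P1, which has a lower base rate.

No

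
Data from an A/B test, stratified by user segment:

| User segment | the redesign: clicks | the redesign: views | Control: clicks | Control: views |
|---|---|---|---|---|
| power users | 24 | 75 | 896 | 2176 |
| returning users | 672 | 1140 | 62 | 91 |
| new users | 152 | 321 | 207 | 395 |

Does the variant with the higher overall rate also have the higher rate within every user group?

No

Power users: the redesign 24/75 = 32.0%, Control 896/2176 = 41.2% → Control
Returning users: the redesign 672/1140 = 58.9%, Control 62/91 = 68.1% → Control
New users: the redesign 152/321 = 47.4%, Control 207/395 = 52.4% → Control
Overall: the redesign 848/1536 = 55.2%, Control 1165/2662 = 43.8% → the redesign
Control wins each user group but the redesign wins overall — the comparison reverses. Control's views skew toward power users, which has a lower base rate.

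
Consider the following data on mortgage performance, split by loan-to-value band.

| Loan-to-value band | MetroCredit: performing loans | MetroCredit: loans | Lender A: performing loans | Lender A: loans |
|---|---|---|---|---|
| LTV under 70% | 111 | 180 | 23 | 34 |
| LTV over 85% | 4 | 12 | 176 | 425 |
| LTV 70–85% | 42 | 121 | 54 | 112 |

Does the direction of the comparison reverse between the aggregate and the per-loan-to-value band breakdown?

Yes

LTV under 70%: MetroCredit 111/180 = 61.7%, Lender A 23/34 = 67.6% → Lender A
LTV over 85%: MetroCredit 4/12 = 33.3%, Lender A 176/425 = 41.4% → Lender A
LTV 70–85%: MetroCredit 42/121 = 34.7%, Lender A 54/112 = 48.2% → Lender A
Overall: MetroCredit 157/313 = 50.2%, Lender A 253/571 = 44.3% → MetroCredit
Lender A wins each loan-to-value group but MetroCredit wins overall — the comparison reverses. Lender A's loans skew toward LTV over 85%, which has a lower base rate.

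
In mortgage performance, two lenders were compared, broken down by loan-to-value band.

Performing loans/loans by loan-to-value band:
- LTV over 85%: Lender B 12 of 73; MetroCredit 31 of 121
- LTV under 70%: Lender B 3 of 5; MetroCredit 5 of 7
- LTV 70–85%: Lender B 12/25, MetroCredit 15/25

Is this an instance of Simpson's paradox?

No

LTV over 85%: Lender B 12/73 = 16.4%, MetroCredit 31/121 = 25.6% → MetroCredit
LTV under 70%: Lender B 3/5 = 60.0%, MetroCredit 5/7 = 71.4% → MetroCredit
LTV 70–85%: Lender B 12/25 = 48.0%, MetroCredit 15/25 = 60.0% → MetroCredit
Overall: Lender B 27/103 = 26.2%, MetroCredit 51/153 = 33.3% → MetroCredit
MetroCredit wins overall and in every loan-to-value group — no reversal.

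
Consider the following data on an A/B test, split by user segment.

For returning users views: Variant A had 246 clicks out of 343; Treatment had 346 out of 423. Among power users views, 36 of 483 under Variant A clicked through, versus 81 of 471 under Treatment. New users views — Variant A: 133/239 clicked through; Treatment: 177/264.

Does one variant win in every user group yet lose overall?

No

Returning users: Variant A 246/343 = 71.7%, Treatment 346/423 = 81.8% → Treatment
Power users: Variant A 36/483 = 7.5%, Treatment 81/471 = 17.2% → Treatment
New users: Variant A 133/239 = 55.6%, Treatment 177/264 = 67.0% → Treatment
Overall: Variant A 415/1065 = 39.0%, Treatment 604/1158 = 52.2% → Treatment
Treatment wins overall and in every user group — no reversal.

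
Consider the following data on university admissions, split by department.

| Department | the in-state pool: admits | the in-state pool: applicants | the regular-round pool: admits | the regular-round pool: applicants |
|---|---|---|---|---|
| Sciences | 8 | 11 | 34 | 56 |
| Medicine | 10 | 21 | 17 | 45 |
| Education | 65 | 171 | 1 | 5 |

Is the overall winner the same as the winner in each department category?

No

Sciences: the in-state pool 8/11 = 72.7%, the regular-round pool 34/56 = 60.7% → the in-state pool
Medicine: the in-state pool 10/21 = 47.6%, the regular-round pool 17/45 = 37.8% → the in-state pool
Education: the in-state pool 65/171 = 38.0%, the regular-round pool 1/5 = 20.0% → the in-state pool
Overall: the in-state pool 83/203 = 40.9%, the regular-round pool 52/106 = 49.1% → the regular-round pool
The in-state pool wins each department group but the regular-round pool wins overall — the comparison reverses. The in-state pool's applicants skew toward Education, which has a lower base rate.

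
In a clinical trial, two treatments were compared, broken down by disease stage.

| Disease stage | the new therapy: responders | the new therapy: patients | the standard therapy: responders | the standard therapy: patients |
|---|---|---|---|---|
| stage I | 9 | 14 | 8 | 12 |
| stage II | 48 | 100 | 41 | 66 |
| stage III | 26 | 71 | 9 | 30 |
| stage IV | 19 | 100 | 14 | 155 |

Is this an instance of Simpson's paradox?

No

Stage I: the new therapy 9/14 = 64.3%, the standard therapy 8/12 = 66.7% → the standard therapy
Stage II: the new therapy 48/100 = 48.0%, the standard therapy 41/66 = 62.1% → the standard therapy
Stage III: the new therapy 26/71 = 36.6%, the standard therapy 9/30 = 30.0% → the new therapy
Stage IV: the new therapy 19/100 = 19.0%, the standard therapy 14/155 = 9.0% → the new therapy
Overall: the new therapy 102/285 = 35.8%, the standard therapy 72/263 = 27.4% → the new therapy
Neither sweeps: the new therapy wins 2 of 4 groups, the standard therapy wins 2. The new therapy wins overall but not every group — no Simpson reversal.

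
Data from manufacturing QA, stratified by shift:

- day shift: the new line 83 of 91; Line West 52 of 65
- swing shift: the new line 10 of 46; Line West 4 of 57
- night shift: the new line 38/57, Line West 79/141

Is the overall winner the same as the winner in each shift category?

Yes

Day shift: the new line 83/91 = 91.2%, Line West 52/65 = 80.0% → the new line
Swing shift: the new line 10/46 = 21.7%, Line West 4/57 = 7.0% → the new line
Night shift: the new line 38/57 = 66.7%, Line West 79/141 = 56.0% → the new line
Overall: the new line 131/194 = 67.5%, Line West 135/263 = 51.3% → the new line
The new line wins overall and in every shift group — no reversal.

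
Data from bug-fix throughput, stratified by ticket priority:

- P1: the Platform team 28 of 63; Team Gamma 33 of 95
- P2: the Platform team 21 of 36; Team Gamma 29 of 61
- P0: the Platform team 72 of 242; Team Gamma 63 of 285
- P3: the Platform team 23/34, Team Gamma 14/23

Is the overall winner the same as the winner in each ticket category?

P1: the Platform team 28/63 = 44.4%, Team Gamma 33/95 = 34.7% → the Platform team
P2: the Platform team 21/36 = 58.3%, Team Gamma 29/61 = 47.5% → the Platform team
P0: the Platform team 72/242 = 29.8%, Team Gamma 63/285 = 22.1% → the Platform team
P3: the Platform team 23/34 = 67.6%, Team Gamma 14/23 = 60.9% → the Platform team
Overall: the Platform team 144/375 = 38.4%, Team Gamma 139/464 = 30.0% → the Platform team
The Platform team wins overall and in every ticket group — no reversal.

Yes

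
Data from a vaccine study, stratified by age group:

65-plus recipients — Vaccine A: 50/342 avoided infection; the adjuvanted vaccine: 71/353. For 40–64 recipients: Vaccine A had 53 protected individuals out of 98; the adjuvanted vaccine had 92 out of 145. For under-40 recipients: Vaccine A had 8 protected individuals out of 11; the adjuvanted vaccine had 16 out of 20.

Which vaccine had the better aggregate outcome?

65-plus: Vaccine A 50/342 = 14.6%, the adjuvanted vaccine 71/353 = 20.1% → the adjuvanted vaccine
40–64: Vaccine A 53/98 = 54.1%, the adjuvanted vaccine 92/145 = 63.4% → the adjuvanted vaccine
Under-40: Vaccine A 8/11 = 72.7%, the adjuvanted vaccine 16/20 = 80.0% → the adjuvanted vaccine
Overall: Vaccine A 111/451 = 24.6%, the adjuvanted vaccine 179/518 = 34.6% → the adjuvanted vaccine

the adjuvanted vaccine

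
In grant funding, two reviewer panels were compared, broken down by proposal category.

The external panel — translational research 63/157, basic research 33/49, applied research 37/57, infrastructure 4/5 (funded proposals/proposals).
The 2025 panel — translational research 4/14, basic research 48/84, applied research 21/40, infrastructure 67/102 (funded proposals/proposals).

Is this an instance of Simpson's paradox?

Yes

Translational research: the external panel 63/157 = 40.1%, the 2025 panel 4/14 = 28.6% → the external panel
Basic research: the external panel 33/49 = 67.3%, the 2025 panel 48/84 = 57.1% → the external panel
Applied research: the external panel 37/57 = 64.9%, the 2025 panel 21/40 = 52.5% → the external panel
Infrastructure: the external panel 4/5 = 80.0%, the 2025 panel 67/102 = 65.7% → the external panel
Overall: the external panel 137/268 = 51.1%, the 2025 panel 140/240 = 58.3% → the 2025 panel
The external panel wins each proposal group but the 2025 panel wins overall — the comparison reverses. The external panel's proposals skew toward translational research, which has a lower base rate.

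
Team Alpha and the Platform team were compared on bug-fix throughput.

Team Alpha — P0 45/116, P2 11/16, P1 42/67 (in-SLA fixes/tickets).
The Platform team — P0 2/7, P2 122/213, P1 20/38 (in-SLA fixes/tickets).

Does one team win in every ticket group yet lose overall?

Yes

P0: Team Alpha 45/116 = 38.8%, the Platform team 2/7 = 28.6% → Team Alpha
P2: Team Alpha 11/16 = 68.8%, the Platform team 122/213 = 57.3% → Team Alpha
P1: Team Alpha 42/67 = 62.7%, the Platform team 20/38 = 52.6% → Team Alpha
Overall: Team Alpha 98/199 = 49.2%, the Platform team 144/258 = 55.8% → the Platform team
Team Alpha wins each ticket group but the Platform team wins overall — the comparison reverses. Team Alpha's tickets skew toward P0, which has a lower base rate.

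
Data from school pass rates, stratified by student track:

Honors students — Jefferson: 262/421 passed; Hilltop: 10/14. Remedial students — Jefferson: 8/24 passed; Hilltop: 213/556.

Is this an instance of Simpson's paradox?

Yes

Honors: Jefferson 262/421 = 62.2%, Hilltop 10/14 = 71.4% → Hilltop
Remedial: Jefferson 8/24 = 33.3%, Hilltop 213/556 = 38.3% → Hilltop
Overall: Jefferson 270/445 = 60.7%, Hilltop 223/570 = 39.1% → Jefferson
Hilltop wins each student group but Jefferson wins overall — the comparison reverses. Hilltop's students skew toward remedial, which has a lower base rate.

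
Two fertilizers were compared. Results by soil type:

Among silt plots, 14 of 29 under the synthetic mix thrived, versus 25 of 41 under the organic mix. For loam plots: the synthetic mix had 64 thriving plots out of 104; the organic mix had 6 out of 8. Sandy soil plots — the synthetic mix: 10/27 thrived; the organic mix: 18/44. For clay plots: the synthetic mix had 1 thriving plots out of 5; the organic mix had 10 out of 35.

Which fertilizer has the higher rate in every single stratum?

the organic mix

Silt: the synthetic mix 14/29 = 48.3%, the organic mix 25/41 = 61.0% → the organic mix
Loam: the synthetic mix 64/104 = 61.5%, the organic mix 6/8 = 75.0% → the organic mix
Sandy soil: the synthetic mix 10/27 = 37.0%, the organic mix 18/44 = 40.9% → the organic mix
Clay: the synthetic mix 1/5 = 20.0%, the organic mix 10/35 = 28.6% → the organic mix
The organic mix has the higher rate in all 4 groups.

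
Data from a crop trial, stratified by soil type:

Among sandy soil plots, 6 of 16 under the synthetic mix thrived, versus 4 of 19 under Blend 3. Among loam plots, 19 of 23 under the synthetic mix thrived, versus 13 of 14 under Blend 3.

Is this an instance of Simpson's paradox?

Sandy soil: the synthetic mix 6/16 = 37.5%, Blend 3 4/19 = 21.1% → the synthetic mix
Loam: the synthetic mix 19/23 = 82.6%, Blend 3 13/14 = 92.9% → Blend 3
Overall: the synthetic mix 25/39 = 64.1%, Blend 3 17/33 = 51.5% → the synthetic mix
Neither sweeps: the synthetic mix wins 1 of 2 groups, Blend 3 wins 1. The synthetic mix wins overall but not every group — no Simpson reversal.

No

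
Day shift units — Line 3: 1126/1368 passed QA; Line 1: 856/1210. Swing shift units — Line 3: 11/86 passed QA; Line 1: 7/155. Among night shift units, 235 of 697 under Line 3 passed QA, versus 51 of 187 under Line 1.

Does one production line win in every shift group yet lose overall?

No

Day shift: Line 3 1126/1368 = 82.3%, Line 1 856/1210 = 70.7% → Line 3
Swing shift: Line 3 11/86 = 12.8%, Line 1 7/155 = 4.5% → Line 3
Night shift: Line 3 235/697 = 33.7%, Line 1 51/187 = 27.3% → Line 3
Overall: Line 3 1372/2151 = 63.8%, Line 1 914/1552 = 58.9% → Line 3
Line 3 wins overall and in every shift group — no reversal.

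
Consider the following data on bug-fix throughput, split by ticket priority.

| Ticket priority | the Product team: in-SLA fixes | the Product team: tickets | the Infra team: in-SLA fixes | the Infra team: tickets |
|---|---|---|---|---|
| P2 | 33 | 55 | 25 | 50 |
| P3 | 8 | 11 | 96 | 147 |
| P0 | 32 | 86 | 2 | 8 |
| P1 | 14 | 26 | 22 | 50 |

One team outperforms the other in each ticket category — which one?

P2: the Product team 33/55 = 60.0%, the Infra team 25/50 = 50.0% → the Product team
P3: the Product team 8/11 = 72.7%, the Infra team 96/147 = 65.3% → the Product team
P0: the Product team 32/86 = 37.2%, the Infra team 2/8 = 25.0% → the Product team
P1: the Product team 14/26 = 53.8%, the Infra team 22/50 = 44.0% → the Product team
The Product team has the higher rate in all 4 groups.

the Product team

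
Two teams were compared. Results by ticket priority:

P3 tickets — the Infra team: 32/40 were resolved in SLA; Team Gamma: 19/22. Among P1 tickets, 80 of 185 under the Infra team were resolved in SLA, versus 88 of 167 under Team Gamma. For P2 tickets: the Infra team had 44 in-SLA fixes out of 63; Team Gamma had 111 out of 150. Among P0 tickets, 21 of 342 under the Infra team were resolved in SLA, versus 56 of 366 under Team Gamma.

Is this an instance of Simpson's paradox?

No

P3: the Infra team 32/40 = 80.0%, Team Gamma 19/22 = 86.4% → Team Gamma
P1: the Infra team 80/185 = 43.2%, Team Gamma 88/167 = 52.7% → Team Gamma
P2: the Infra team 44/63 = 69.8%, Team Gamma 111/150 = 74.0% → Team Gamma
P0: the Infra team 21/342 = 6.1%, Team Gamma 56/366 = 15.3% → Team Gamma
Overall: the Infra team 177/630 = 28.1%, Team Gamma 274/705 = 38.9% → Team Gamma
Team Gamma wins overall and in every ticket group — no reversal.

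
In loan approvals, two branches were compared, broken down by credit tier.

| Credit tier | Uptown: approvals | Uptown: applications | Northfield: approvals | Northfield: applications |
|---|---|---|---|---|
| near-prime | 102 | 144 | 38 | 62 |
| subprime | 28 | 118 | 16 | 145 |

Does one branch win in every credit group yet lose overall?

Near-prime: Uptown 102/144 = 70.8%, Northfield 38/62 = 61.3% → Uptown
Subprime: Uptown 28/118 = 23.7%, Northfield 16/145 = 11.0% → Uptown
Overall: Uptown 130/262 = 49.6%, Northfield 54/207 = 26.1% → Uptown
Uptown wins overall and in every credit group — no reversal.

No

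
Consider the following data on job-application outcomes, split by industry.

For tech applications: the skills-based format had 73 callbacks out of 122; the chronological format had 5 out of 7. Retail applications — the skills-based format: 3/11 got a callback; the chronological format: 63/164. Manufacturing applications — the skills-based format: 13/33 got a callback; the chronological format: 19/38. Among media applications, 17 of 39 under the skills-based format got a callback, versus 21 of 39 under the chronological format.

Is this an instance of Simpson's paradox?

Tech: the skills-based format 73/122 = 59.8%, the chronological format 5/7 = 71.4% → the chronological format
Retail: the skills-based format 3/11 = 27.3%, the chronological format 63/164 = 38.4% → the chronological format
Manufacturing: the skills-based format 13/33 = 39.4%, the chronological format 19/38 = 50.0% → the chronological format
Media: the skills-based format 17/39 = 43.6%, the chronological format 21/39 = 53.8% → the chronological format
Overall: the skills-based format 106/205 = 51.7%, the chronological format 108/248 = 43.5% → the skills-based format
The chronological format wins each industry group but the skills-based format wins overall — the comparison reverses. The chronological format's applications skew toward retail, which has a lower base rate.

Yes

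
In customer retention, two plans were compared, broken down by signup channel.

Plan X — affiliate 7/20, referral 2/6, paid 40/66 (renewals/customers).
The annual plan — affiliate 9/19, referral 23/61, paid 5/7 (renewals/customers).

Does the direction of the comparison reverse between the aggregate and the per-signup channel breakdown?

Yes

Affiliate: Plan X 7/20 = 35.0%, the annual plan 9/19 = 47.4% → the annual plan
Referral: Plan X 2/6 = 33.3%, the annual plan 23/61 = 37.7% → the annual plan
Paid: Plan X 40/66 = 60.6%, the annual plan 5/7 = 71.4% → the annual plan
Overall: Plan X 49/92 = 53.3%, the annual plan 37/87 = 42.5% → Plan X
The annual plan wins each signup group but Plan X wins overall — the comparison reverses. The annual plan's customers skew toward referral, which has a lower base rate.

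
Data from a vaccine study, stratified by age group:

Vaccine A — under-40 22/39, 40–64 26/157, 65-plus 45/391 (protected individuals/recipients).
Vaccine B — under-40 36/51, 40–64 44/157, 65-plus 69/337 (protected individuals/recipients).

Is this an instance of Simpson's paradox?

No

Under-40: Vaccine A 22/39 = 56.4%, Vaccine B 36/51 = 70.6% → Vaccine B
40–64: Vaccine A 26/157 = 16.6%, Vaccine B 44/157 = 28.0% → Vaccine B
65-plus: Vaccine A 45/391 = 11.5%, Vaccine B 69/337 = 20.5% → Vaccine B
Overall: Vaccine A 93/587 = 15.8%, Vaccine B 149/545 = 27.3% → Vaccine B
Vaccine B wins overall and in every age group — no reversal.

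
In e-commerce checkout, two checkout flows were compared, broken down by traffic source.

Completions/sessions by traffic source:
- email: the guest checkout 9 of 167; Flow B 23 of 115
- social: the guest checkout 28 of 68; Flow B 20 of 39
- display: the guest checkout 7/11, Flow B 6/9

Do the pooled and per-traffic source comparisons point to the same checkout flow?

Yes

Email: the guest checkout 9/167 = 5.4%, Flow B 23/115 = 20.0% → Flow B
Social: the guest checkout 28/68 = 41.2%, Flow B 20/39 = 51.3% → Flow B
Display: the guest checkout 7/11 = 63.6%, Flow B 6/9 = 66.7% → Flow B
Overall: the guest checkout 44/246 = 17.9%, Flow B 49/163 = 30.1% → Flow B
Flow B wins overall and in every traffic group — no reversal.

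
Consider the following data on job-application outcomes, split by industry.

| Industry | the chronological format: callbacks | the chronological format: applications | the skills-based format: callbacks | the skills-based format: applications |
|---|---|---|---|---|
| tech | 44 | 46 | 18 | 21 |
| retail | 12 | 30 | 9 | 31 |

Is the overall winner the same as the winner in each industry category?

Tech: the chronological format 44/46 = 95.7%, the skills-based format 18/21 = 85.7% → the chronological format
Retail: the chronological format 12/30 = 40.0%, the skills-based format 9/31 = 29.0% → the chronological format
Overall: the chronological format 56/76 = 73.7%, the skills-based format 27/52 = 51.9% → the chronological format
The chronological format wins overall and in every industry group — no reversal.

Yes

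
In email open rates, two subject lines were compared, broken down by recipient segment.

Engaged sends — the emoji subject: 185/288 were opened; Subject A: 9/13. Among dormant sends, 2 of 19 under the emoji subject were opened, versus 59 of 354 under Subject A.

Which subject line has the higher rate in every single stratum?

Engaged: the emoji subject 185/288 = 64.2%, Subject A 9/13 = 69.2% → Subject A
Dormant: the emoji subject 2/19 = 10.5%, Subject A 59/354 = 16.7% → Subject A
Subject A has the higher rate in both groups.

Subject A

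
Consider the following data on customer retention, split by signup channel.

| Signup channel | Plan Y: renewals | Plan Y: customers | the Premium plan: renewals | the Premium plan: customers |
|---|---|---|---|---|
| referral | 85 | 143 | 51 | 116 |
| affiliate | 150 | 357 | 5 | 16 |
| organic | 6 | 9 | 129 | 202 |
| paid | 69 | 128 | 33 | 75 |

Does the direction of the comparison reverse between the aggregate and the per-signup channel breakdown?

Yes

Referral: Plan Y 85/143 = 59.4%, the Premium plan 51/116 = 44.0% → Plan Y
Affiliate: Plan Y 150/357 = 42.0%, the Premium plan 5/16 = 31.2% → Plan Y
Organic: Plan Y 6/9 = 66.7%, the Premium plan 129/202 = 63.9% → Plan Y
Paid: Plan Y 69/128 = 53.9%, the Premium plan 33/75 = 44.0% → Plan Y
Overall: Plan Y 310/637 = 48.7%, the Premium plan 218/409 = 53.3% → the Premium plan
Plan Y wins each signup group but the Premium plan wins overall — the comparison reverses. Plan Y's customers skew toward affiliate, which has a lower base rate.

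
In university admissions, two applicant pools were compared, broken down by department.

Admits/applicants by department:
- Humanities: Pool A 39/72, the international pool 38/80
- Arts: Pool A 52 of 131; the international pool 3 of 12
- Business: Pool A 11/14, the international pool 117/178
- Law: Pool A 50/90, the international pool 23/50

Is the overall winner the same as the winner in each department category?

No

Humanities: Pool A 39/72 = 54.2%, the international pool 38/80 = 47.5% → Pool A
Arts: Pool A 52/131 = 39.7%, the international pool 3/12 = 25.0% → Pool A
Business: Pool A 11/14 = 78.6%, the international pool 117/178 = 65.7% → Pool A
Law: Pool A 50/90 = 55.6%, the international pool 23/50 = 46.0% → Pool A
Overall: Pool A 152/307 = 49.5%, the international pool 181/320 = 56.6% → the international pool
Pool A wins each department group but the international pool wins overall — the comparison reverses. Pool A's applicants skew toward Arts, which has a lower base rate.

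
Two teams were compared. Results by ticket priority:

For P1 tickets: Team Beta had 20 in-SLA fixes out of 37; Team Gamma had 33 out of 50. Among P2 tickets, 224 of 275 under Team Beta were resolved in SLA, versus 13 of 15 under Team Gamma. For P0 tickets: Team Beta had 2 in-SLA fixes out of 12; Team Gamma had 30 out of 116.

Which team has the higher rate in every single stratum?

P1: Team Beta 20/37 = 54.1%, Team Gamma 33/50 = 66.0% → Team Gamma
P2: Team Beta 224/275 = 81.5%, Team Gamma 13/15 = 86.7% → Team Gamma
P0: Team Beta 2/12 = 16.7%, Team Gamma 30/116 = 25.9% → Team Gamma
Team Gamma has the higher rate in all 3 groups.

Team Gamma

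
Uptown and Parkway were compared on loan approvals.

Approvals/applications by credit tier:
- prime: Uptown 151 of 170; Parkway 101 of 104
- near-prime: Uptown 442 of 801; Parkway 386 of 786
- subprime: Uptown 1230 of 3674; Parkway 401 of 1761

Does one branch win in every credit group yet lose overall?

No

Prime: Uptown 151/170 = 88.8%, Parkway 101/104 = 97.1% → Parkway
Near-prime: Uptown 442/801 = 55.2%, Parkway 386/786 = 49.1% → Uptown
Subprime: Uptown 1230/3674 = 33.5%, Parkway 401/1761 = 22.8% → Uptown
Overall: Uptown 1823/4645 = 39.2%, Parkway 888/2651 = 33.5% → Uptown
Neither sweeps: Uptown wins 2 of 3 groups, Parkway wins 1. Uptown wins overall but not every group — no Simpson reversal.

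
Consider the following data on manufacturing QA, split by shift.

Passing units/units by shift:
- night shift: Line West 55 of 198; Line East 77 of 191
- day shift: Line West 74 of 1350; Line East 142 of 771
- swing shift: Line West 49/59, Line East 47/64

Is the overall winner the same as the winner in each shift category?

No

Night shift: Line West 55/198 = 27.8%, Line East 77/191 = 40.3% → Line East
Day shift: Line West 74/1350 = 5.5%, Line East 142/771 = 18.4% → Line East
Swing shift: Line West 49/59 = 83.1%, Line East 47/64 = 73.4% → Line West
Overall: Line West 178/1607 = 11.1%, Line East 266/1026 = 25.9% → Line East
Neither sweeps: Line West wins 1 of 3 groups, Line East wins 2. Line East wins overall but not every group — no Simpson reversal.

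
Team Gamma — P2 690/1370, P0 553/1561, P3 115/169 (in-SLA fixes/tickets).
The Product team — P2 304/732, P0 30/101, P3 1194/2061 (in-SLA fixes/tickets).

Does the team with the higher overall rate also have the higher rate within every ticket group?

P2: Team Gamma 690/1370 = 50.4%, the Product team 304/732 = 41.5% → Team Gamma
P0: Team Gamma 553/1561 = 35.4%, the Product team 30/101 = 29.7% → Team Gamma
P3: Team Gamma 115/169 = 68.0%, the Product team 1194/2061 = 57.9% → Team Gamma
Overall: Team Gamma 1358/3100 = 43.8%, the Product team 1528/2894 = 52.8% → the Product team
Team Gamma wins each ticket group but the Product team wins overall — the comparison reverses. Team Gamma's tickets skew toward P0, which has a lower base rate.

No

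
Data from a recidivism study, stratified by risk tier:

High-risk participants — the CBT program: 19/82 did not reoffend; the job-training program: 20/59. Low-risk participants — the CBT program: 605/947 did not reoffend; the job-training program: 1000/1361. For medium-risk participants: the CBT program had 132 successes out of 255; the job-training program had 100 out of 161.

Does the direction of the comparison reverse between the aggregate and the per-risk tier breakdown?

No

High-risk: the CBT program 19/82 = 23.2%, the job-training program 20/59 = 33.9% → the job-training program
Low-risk: the CBT program 605/947 = 63.9%, the job-training program 1000/1361 = 73.5% → the job-training program
Medium-risk: the CBT program 132/255 = 51.8%, the job-training program 100/161 = 62.1% → the job-training program
Overall: the CBT program 756/1284 = 58.9%, the job-training program 1120/1581 = 70.8% → the job-training program
The job-training program wins overall and in every risk group — no reversal.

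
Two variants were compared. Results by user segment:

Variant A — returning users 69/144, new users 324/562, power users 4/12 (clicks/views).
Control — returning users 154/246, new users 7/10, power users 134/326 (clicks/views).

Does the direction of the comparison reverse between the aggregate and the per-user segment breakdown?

Yes

Returning users: Variant A 69/144 = 47.9%, Control 154/246 = 62.6% → Control
New users: Variant A 324/562 = 57.7%, Control 7/10 = 70.0% → Control
Power users: Variant A 4/12 = 33.3%, Control 134/326 = 41.1% → Control
Overall: Variant A 397/718 = 55.3%, Control 295/582 = 50.7% → Variant A
Control wins each user group but Variant A wins overall — the comparison reverses. Control's views skew toward power users, which has a lower base rate.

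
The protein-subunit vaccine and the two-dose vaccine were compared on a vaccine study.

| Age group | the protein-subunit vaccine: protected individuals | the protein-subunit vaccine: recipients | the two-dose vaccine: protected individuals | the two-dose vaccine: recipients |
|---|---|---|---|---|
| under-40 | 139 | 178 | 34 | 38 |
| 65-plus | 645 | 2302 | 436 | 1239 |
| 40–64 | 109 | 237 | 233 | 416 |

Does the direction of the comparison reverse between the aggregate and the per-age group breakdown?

No

Under-40: the protein-subunit vaccine 139/178 = 78.1%, the two-dose vaccine 34/38 = 89.5% → the two-dose vaccine
65-plus: the protein-subunit vaccine 645/2302 = 28.0%, the two-dose vaccine 436/1239 = 35.2% → the two-dose vaccine
40–64: the protein-subunit vaccine 109/237 = 46.0%, the two-dose vaccine 233/416 = 56.0% → the two-dose vaccine
Overall: the protein-subunit vaccine 893/2717 = 32.9%, the two-dose vaccine 703/1693 = 41.5% → the two-dose vaccine
The two-dose vaccine wins overall and in every age group — no reversal.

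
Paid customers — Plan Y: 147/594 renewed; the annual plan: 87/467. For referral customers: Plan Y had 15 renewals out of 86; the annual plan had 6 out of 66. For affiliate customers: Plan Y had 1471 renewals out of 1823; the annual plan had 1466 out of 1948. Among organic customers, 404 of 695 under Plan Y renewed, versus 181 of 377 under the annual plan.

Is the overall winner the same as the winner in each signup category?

Paid: Plan Y 147/594 = 24.7%, the annual plan 87/467 = 18.6% → Plan Y
Referral: Plan Y 15/86 = 17.4%, the annual plan 6/66 = 9.1% → Plan Y
Affiliate: Plan Y 1471/1823 = 80.7%, the annual plan 1466/1948 = 75.3% → Plan Y
Organic: Plan Y 404/695 = 58.1%, the annual plan 181/377 = 48.0% → Plan Y
Overall: Plan Y 2037/3198 = 63.7%, the annual plan 1740/2858 = 60.9% → Plan Y
Plan Y wins overall and in every signup group — no reversal.

Yes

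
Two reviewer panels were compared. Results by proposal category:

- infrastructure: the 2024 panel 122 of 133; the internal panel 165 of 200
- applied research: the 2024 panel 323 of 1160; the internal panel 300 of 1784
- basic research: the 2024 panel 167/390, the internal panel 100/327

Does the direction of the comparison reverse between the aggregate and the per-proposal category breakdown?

No

Infrastructure: the 2024 panel 122/133 = 91.7%, the internal panel 165/200 = 82.5% → the 2024 panel
Applied research: the 2024 panel 323/1160 = 27.8%, the internal panel 300/1784 = 16.8% → the 2024 panel
Basic research: the 2024 panel 167/390 = 42.8%, the internal panel 100/327 = 30.6% → the 2024 panel
Overall: the 2024 panel 612/1683 = 36.4%, the internal panel 565/2311 = 24.4% → the 2024 panel
The 2024 panel wins overall and in every proposal group — no reversal.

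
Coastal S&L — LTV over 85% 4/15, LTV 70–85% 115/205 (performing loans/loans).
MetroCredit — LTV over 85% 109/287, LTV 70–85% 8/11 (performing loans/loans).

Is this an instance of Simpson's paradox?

LTV over 85%: Coastal S&L 4/15 = 26.7%, MetroCredit 109/287 = 38.0% → MetroCredit
LTV 70–85%: Coastal S&L 115/205 = 56.1%, MetroCredit 8/11 = 72.7% → MetroCredit
Overall: Coastal S&L 119/220 = 54.1%, MetroCredit 117/298 = 39.3% → Coastal S&L
MetroCredit wins each loan-to-value group but Coastal S&L wins overall — the comparison reverses. MetroCredit's loans skew toward LTV over 85%, which has a lower base rate.

Yes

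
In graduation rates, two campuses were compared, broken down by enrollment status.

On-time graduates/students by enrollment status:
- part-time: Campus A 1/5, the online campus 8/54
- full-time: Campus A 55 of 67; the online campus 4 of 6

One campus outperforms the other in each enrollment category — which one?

Campus A

Part-time: Campus A 1/5 = 20.0%, the online campus 8/54 = 14.8% → Campus A
Full-time: Campus A 55/67 = 82.1%, the online campus 4/6 = 66.7% → Campus A
Campus A has the higher rate in both groups.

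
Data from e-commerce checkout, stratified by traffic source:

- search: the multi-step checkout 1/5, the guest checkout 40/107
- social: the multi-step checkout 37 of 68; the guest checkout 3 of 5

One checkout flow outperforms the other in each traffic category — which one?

Search: the multi-step checkout 1/5 = 20.0%, the guest checkout 40/107 = 37.4% → the guest checkout
Social: the multi-step checkout 37/68 = 54.4%, the guest checkout 3/5 = 60.0% → the guest checkout
The guest checkout has the higher rate in both groups.

the guest checkout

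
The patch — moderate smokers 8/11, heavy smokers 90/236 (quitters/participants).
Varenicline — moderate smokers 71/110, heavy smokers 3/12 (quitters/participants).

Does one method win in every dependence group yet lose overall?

Yes

Moderate smokers: the patch 8/11 = 72.7%, varenicline 71/110 = 64.5% → the patch
Heavy smokers: the patch 90/236 = 38.1%, varenicline 3/12 = 25.0% → the patch
Overall: the patch 98/247 = 39.7%, varenicline 74/122 = 60.7% → varenicline
The patch wins each dependence group but varenicline wins overall — the comparison reverses. The patch's participants skew toward heavy smokers, which has a lower base rate.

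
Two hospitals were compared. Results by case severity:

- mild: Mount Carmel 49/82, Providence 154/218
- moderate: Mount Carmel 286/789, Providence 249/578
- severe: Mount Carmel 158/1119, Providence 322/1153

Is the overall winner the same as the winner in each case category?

Yes

Mild: Mount Carmel 49/82 = 59.8%, Providence 154/218 = 70.6% → Providence
Moderate: Mount Carmel 286/789 = 36.2%, Providence 249/578 = 43.1% → Providence
Severe: Mount Carmel 158/1119 = 14.1%, Providence 322/1153 = 27.9% → Providence
Overall: Mount Carmel 493/1990 = 24.8%, Providence 725/1949 = 37.2% → Providence
Providence wins overall and in every case group — no reversal.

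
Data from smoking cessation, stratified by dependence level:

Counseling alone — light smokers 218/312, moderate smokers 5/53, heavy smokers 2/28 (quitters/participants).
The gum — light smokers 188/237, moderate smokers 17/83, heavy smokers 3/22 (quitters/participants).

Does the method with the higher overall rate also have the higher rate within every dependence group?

Light smokers: counseling alone 218/312 = 69.9%, the gum 188/237 = 79.3% → the gum
Moderate smokers: counseling alone 5/53 = 9.4%, the gum 17/83 = 20.5% → the gum
Heavy smokers: counseling alone 2/28 = 7.1%, the gum 3/22 = 13.6% → the gum
Overall: counseling alone 225/393 = 57.3%, the gum 208/342 = 60.8% → the gum
The gum wins overall and in every dependence group — no reversal.

Yes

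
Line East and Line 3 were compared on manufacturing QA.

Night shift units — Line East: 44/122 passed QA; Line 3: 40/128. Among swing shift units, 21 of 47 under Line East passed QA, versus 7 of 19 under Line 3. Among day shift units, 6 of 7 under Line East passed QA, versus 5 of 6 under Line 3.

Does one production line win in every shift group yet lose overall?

Night shift: Line East 44/122 = 36.1%, Line 3 40/128 = 31.2% → Line East
Swing shift: Line East 21/47 = 44.7%, Line 3 7/19 = 36.8% → Line East
Day shift: Line East 6/7 = 85.7%, Line 3 5/6 = 83.3% → Line East
Overall: Line East 71/176 = 40.3%, Line 3 52/153 = 34.0% → Line East
Line East wins overall and in every shift group — no reversal.

No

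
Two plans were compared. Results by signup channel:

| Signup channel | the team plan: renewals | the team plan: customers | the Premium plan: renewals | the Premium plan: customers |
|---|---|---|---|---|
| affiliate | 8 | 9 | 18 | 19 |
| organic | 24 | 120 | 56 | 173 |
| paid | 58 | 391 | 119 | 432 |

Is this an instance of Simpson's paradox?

No

Affiliate: the team plan 8/9 = 88.9%, the Premium plan 18/19 = 94.7% → the Premium plan
Organic: the team plan 24/120 = 20.0%, the Premium plan 56/173 = 32.4% → the Premium plan
Paid: the team plan 58/391 = 14.8%, the Premium plan 119/432 = 27.5% → the Premium plan
Overall: the team plan 90/520 = 17.3%, the Premium plan 193/624 = 30.9% → the Premium plan
The Premium plan wins overall and in every signup group — no reversal.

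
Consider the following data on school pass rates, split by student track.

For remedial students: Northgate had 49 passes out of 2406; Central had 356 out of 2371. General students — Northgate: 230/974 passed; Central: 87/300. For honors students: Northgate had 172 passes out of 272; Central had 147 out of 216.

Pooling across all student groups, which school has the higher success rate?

Central

Remedial: Northgate 49/2406 = 2.0%, Central 356/2371 = 15.0% → Central
General: Northgate 230/974 = 23.6%, Central 87/300 = 29.0% → Central
Honors: Northgate 172/272 = 63.2%, Central 147/216 = 68.1% → Central
Overall: Northgate 451/3652 = 12.3%, Central 590/2887 = 20.4% → Central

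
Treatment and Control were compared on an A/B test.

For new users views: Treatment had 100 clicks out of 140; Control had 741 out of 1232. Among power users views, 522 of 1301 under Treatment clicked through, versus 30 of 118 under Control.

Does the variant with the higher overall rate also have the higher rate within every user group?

No

New users: Treatment 100/140 = 71.4%, Control 741/1232 = 60.1% → Treatment
Power users: Treatment 522/1301 = 40.1%, Control 30/118 = 25.4% → Treatment
Overall: Treatment 622/1441 = 43.2%, Control 771/1350 = 57.1% → Control
Treatment wins each user group but Control wins overall — the comparison reverses. Treatment's views skew toward power users, which has a lower base rate.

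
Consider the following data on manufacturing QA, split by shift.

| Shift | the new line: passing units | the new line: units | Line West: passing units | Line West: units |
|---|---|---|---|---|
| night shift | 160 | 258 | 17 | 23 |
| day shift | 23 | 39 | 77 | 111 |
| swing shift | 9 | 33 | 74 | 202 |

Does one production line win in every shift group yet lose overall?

Yes

Night shift: the new line 160/258 = 62.0%, Line West 17/23 = 73.9% → Line West
Day shift: the new line 23/39 = 59.0%, Line West 77/111 = 69.4% → Line West
Swing shift: the new line 9/33 = 27.3%, Line West 74/202 = 36.6% → Line West
Overall: the new line 192/330 = 58.2%, Line West 168/336 = 50.0% → the new line
Line West wins each shift group but the new line wins overall — the comparison reverses. Line West's units skew toward swing shift, which has a lower base rate.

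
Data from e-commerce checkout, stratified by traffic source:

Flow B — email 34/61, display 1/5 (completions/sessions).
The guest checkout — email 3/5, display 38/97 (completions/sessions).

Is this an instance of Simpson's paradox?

Yes

Email: Flow B 34/61 = 55.7%, the guest checkout 3/5 = 60.0% → the guest checkout
Display: Flow B 1/5 = 20.0%, the guest checkout 38/97 = 39.2% → the guest checkout
Overall: Flow B 35/66 = 53.0%, the guest checkout 41/102 = 40.2% → Flow B
The guest checkout wins each traffic group but Flow B wins overall — the comparison reverses. The guest checkout's sessions skew toward display, which has a lower base rate.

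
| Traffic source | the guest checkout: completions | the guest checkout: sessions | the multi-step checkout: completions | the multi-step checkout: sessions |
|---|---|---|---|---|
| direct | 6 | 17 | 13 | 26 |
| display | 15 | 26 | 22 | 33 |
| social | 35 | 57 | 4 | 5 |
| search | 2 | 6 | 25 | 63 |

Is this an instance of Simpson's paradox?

Direct: the guest checkout 6/17 = 35.3%, the multi-step checkout 13/26 = 50.0% → the multi-step checkout
Display: the guest checkout 15/26 = 57.7%, the multi-step checkout 22/33 = 66.7% → the multi-step checkout
Social: the guest checkout 35/57 = 61.4%, the multi-step checkout 4/5 = 80.0% → the multi-step checkout
Search: the guest checkout 2/6 = 33.3%, the multi-step checkout 25/63 = 39.7% → the multi-step checkout
Overall: the guest checkout 58/106 = 54.7%, the multi-step checkout 64/127 = 50.4% → the guest checkout
The multi-step checkout wins each traffic group but the guest checkout wins overall — the comparison reverses. The multi-step checkout's sessions skew toward search, which has a lower base rate.

Yes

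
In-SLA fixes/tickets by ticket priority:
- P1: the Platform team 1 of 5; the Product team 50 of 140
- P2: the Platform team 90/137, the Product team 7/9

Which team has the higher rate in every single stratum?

P1: the Platform team 1/5 = 20.0%, the Product team 50/140 = 35.7% → the Product team
P2: the Platform team 90/137 = 65.7%, the Product team 7/9 = 77.8% → the Product team
The Product team has the higher rate in both groups.

the Product team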